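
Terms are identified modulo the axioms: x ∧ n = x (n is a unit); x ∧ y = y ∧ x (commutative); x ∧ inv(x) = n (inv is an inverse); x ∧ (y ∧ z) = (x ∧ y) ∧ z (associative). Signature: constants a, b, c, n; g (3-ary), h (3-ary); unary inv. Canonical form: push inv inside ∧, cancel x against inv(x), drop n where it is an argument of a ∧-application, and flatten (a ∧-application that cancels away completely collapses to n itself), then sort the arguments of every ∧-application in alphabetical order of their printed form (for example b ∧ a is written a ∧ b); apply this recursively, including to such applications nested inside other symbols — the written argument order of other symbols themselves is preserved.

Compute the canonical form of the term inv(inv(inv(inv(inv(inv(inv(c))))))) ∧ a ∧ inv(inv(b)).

Answer: a ∧ b ∧ inv(c)

Derivation:
Push inv inside:  distribute inv over ∧ and collapse double inv
Collect terms:  inv(c) ∧ a ∧ b
Sort arguments:  a ∧ b ∧ inv(c)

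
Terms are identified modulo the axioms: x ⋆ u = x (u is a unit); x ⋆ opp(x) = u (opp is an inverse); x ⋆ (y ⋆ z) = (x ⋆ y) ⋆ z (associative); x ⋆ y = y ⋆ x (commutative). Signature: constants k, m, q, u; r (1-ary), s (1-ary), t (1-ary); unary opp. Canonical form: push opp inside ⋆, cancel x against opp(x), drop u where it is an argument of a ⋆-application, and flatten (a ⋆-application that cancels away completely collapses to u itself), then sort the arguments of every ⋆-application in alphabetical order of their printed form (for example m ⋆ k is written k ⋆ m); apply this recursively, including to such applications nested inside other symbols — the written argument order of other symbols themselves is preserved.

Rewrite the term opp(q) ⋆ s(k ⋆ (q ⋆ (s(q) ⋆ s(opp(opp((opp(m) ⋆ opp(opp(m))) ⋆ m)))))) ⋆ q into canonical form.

Answer: s(k ⋆ q ⋆ s(m) ⋆ s(q))

Derivation:
Push opp inside:  distribute opp over ⋆ and collapse double opp
Inverses cancel:  q cancels
Collect terms:  s(k ⋆ q ⋆ s(m) ⋆ s(q))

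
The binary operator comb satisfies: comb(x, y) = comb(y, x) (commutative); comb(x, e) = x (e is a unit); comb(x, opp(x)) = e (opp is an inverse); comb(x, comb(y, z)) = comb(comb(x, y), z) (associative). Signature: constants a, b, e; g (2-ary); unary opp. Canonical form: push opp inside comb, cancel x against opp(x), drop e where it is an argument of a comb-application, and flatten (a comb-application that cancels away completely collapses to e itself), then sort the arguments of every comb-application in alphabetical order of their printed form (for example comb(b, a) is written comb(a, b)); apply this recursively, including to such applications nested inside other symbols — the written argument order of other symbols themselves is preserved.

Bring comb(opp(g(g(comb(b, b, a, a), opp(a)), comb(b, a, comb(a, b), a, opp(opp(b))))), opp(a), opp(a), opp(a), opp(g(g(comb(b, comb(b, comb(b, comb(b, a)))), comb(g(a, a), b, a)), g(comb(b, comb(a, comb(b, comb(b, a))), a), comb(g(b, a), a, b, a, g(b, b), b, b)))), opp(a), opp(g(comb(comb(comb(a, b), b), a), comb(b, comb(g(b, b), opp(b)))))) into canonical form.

Push opp inside:  distribute opp over comb and collapse double opp
Combine occurrences:  comb(opp(g(g(comb(a, a, b, b), opp(a)), comb(a, a, a, b, b, b))), opp(a), opp(a), opp(a), opp(a), opp(g(g(comb(a, b, b, b, b), comb(a, b, g(a, a))), g(comb(a, a, a, b, b, b), comb(a, a, b, b, b, g(b, a), g(b, b))))), opp(g(comb(a, a, b, b), g(b, b))))
Order the arguments:  comb(opp(a), opp(a), opp(a), opp(a), opp(g(comb(a, a, b, b), g(b, b))), opp(g(g(comb(a, a, b, b), opp(a)), comb(a, a, a, b, b, b))), opp(g(g(comb(a, b, b, b, b), comb(a, b, g(a, a))), g(comb(a, a, a, b, b, b), comb(a, a, b, b, b, g(b, a), g(b, b))))))

Answer: comb(opp(a), opp(a), opp(a), opp(a), opp(g(comb(a, a, b, b), g(b, b))), opp(g(g(comb(a, a, b, b), opp(a)), comb(a, a, a, b, b, b))), opp(g(g(comb(a, b, b, b, b), comb(a, b, g(a, a))), g(comb(a, a, a, b, b, b), comb(a, a, b, b, b, g(b, a), g(b, b))))))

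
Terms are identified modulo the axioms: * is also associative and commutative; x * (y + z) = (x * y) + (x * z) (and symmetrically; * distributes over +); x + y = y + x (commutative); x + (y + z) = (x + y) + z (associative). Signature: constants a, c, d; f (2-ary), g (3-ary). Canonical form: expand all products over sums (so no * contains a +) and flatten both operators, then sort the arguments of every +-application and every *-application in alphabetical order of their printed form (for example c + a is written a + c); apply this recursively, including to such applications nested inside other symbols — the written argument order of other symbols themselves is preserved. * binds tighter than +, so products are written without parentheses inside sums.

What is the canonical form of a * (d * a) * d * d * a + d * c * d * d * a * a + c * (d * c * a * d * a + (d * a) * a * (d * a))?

Distribute:  a * a * a * d * d * d + a * a * c * d * d * d + a * a * c * c * d * d + a * a * a * c * d * d
Sort:  a * a * a * c * d * d + a * a * a * d * d * d + a * a * c * c * d * d + a * a * c * d * d * d

Answer: a * a * a * c * d * d + a * a * a * d * d * d + a * a * c * c * d * d + a * a * c * d * d * d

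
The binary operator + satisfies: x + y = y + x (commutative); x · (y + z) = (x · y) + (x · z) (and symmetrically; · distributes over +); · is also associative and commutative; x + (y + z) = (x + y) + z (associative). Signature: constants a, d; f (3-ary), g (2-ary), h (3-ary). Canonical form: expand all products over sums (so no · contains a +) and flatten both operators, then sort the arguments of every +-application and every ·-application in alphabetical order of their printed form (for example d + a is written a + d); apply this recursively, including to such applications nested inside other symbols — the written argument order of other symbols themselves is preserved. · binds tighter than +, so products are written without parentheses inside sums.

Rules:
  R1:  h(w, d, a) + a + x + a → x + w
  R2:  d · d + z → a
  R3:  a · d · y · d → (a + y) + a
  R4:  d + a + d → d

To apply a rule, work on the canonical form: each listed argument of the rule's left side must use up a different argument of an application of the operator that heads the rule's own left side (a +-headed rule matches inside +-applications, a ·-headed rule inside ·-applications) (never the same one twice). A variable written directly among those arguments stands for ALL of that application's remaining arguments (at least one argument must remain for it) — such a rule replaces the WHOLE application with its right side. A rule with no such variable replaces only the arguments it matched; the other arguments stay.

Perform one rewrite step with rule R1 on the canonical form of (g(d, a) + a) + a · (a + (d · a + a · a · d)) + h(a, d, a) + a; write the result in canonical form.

Answer: a + a · a + a · a · a · d + a · a · d + g(d, a)

Derivation:
Canonical form:  a + a + a · a + a · a · a · d + a · a · d + g(d, a) + h(a, d, a)
Apply R1:  consuming a, a, h(a, d, a);  w := a, x := a · a + a · a · a · d + a · a · d + g(d, a)
The extension variable absorbs all remaining arguments, so the whole application is rewritten.
New term:  a + a · a + a · a · a · d + a · a · d + g(d, a)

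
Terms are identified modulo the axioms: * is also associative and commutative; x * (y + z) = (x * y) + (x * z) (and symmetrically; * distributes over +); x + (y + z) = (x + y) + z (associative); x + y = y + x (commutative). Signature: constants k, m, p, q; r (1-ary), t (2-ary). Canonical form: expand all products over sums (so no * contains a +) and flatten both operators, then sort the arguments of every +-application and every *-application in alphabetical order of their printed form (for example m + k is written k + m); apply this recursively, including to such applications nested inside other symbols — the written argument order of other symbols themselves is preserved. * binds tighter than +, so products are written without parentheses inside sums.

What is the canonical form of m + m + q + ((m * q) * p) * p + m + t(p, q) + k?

Answer: k + m + m + m + m * p * p * q + q + t(p, q)

Derivation:
Merge nested applications:  m + m + q + m * p * p * q + m + t(p, q) + k
Sort arguments:  k + m + m + m + m * p * p * q + q + t(p, q)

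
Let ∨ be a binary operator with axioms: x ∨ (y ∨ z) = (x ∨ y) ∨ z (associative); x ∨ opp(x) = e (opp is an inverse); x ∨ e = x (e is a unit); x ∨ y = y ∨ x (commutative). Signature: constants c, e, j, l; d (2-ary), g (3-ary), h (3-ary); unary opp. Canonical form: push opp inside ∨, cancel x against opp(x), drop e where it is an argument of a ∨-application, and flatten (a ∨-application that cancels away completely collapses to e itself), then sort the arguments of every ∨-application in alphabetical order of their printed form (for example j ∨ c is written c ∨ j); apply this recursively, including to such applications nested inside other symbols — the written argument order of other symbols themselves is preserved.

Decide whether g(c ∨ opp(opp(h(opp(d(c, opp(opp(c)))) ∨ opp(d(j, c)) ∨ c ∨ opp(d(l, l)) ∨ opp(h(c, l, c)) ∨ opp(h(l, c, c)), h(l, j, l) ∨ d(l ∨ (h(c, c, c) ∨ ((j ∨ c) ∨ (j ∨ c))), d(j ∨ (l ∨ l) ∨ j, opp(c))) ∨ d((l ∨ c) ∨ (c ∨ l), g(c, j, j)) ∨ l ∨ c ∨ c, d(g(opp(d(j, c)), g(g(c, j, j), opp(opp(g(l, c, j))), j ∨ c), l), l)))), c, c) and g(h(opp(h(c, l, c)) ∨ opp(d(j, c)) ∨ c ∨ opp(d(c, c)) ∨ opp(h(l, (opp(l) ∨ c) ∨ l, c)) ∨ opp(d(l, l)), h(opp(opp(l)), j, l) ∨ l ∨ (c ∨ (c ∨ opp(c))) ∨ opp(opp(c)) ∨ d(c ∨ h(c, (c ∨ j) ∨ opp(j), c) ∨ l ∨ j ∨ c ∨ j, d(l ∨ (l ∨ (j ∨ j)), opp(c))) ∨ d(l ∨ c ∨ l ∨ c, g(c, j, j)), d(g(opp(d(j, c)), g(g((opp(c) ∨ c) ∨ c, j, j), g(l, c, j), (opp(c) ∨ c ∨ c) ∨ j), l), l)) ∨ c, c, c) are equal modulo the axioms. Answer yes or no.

Left:  g(c ∨ opp(opp(h(opp(d(c, opp(opp(c)))) ∨ opp(d(j, c)) ∨ c ∨ opp(d(l, l)) ∨ opp(h(c, l, c)) ∨ opp(h(l, c, c)), h(l, j, l) ∨ d(l ∨ (h(c, c, c) ∨ ((j ∨ c) ∨ (j ∨ c))), d(j ∨ (l ∨ l) ∨ j, opp(c))) ∨ d((l ∨ c) ∨ (c ∨ l), g(c, j, j)) ∨ l ∨ c ∨ c, d(g(opp(d(j, c)), g(g(c, j, j), opp(opp(g(l, c, j))), j ∨ c), l), l)))), c, c)
  Focus inside:  c ∨ opp(opp(h(opp(d(c, opp(opp(c)))) ∨ opp(d(j, c)) ∨ c ∨ opp(d(l, l)) ∨ opp(h(c, l, c)) ∨ opp(h(l, c, c)), h(l, j, l) ∨ d(l ∨ (h(c, c, c) ∨ ((j ∨ c) ∨ (j ∨ c))), d(j ∨ (l ∨ l) ∨ j, opp(c))) ∨ d((l ∨ c) ∨ (c ∨ l), g(c, j, j)) ∨ l ∨ c ∨ c, d(g(opp(d(j, c)), g(g(c, j, j), opp(opp(g(l, c, j))), j ∨ c), l), l))))
  Push opp inside:  distribute opp over ∨ and collapse double opp
  Combine occurrences:  c ∨ h(c ∨ opp(d(c, c)) ∨ opp(d(j, c)) ∨ opp(d(l, l)) ∨ opp(h(c, l, c)) ∨ opp(h(l, c, c)), c ∨ c ∨ d(c ∨ c ∨ h(c, c, c) ∨ j ∨ j ∨ l, d(j ∨ j ∨ l ∨ l, opp(c))) ∨ d(c ∨ c ∨ l ∨ l, g(c, j, j)) ∨ h(l, j, l) ∨ l, d(g(opp(d(j, c)), g(g(c, j, j), g(l, c, j), c ∨ j), l), l))
  Rebuild:  g(c ∨ h(c ∨ opp(d(c, c)) ∨ opp(d(j, c)) ∨ opp(d(l, l)) ∨ opp(h(c, l, c)) ∨ opp(h(l, c, c)), c ∨ c ∨ d(c ∨ c ∨ h(c, c, c) ∨ j ∨ j ∨ l, d(j ∨ j ∨ l ∨ l, opp(c))) ∨ d(c ∨ c ∨ l ∨ l, g(c, j, j)) ∨ h(l, j, l) ∨ l, d(g(opp(d(j, c)), g(g(c, j, j), g(l, c, j), c ∨ j), l), l)), c, c)
Right:  g(h(opp(h(c, l, c)) ∨ opp(d(j, c)) ∨ c ∨ opp(d(c, c)) ∨ opp(h(l, (opp(l) ∨ c) ∨ l, c)) ∨ opp(d(l, l)), h(opp(opp(l)), j, l) ∨ l ∨ (c ∨ (c ∨ opp(c))) ∨ opp(opp(c)) ∨ d(c ∨ h(c, (c ∨ j) ∨ opp(j), c) ∨ l ∨ j ∨ c ∨ j, d(l ∨ (l ∨ (j ∨ j)), opp(c))) ∨ d(l ∨ c ∨ l ∨ c, g(c, j, j)), d(g(opp(d(j, c)), g(g((opp(c) ∨ c) ∨ c, j, j), g(l, c, j), (opp(c) ∨ c ∨ c) ∨ j), l), l)) ∨ c, c, c)
  Focus inside:  h(opp(h(c, l, c)) ∨ opp(d(j, c)) ∨ c ∨ opp(d(c, c)) ∨ opp(h(l, (opp(l) ∨ c) ∨ l, c)) ∨ opp(d(l, l)), h(opp(opp(l)), j, l) ∨ l ∨ (c ∨ (c ∨ opp(c))) ∨ opp(opp(c)) ∨ d(c ∨ h(c, (c ∨ j) ∨ opp(j), c) ∨ l ∨ j ∨ c ∨ j, d(l ∨ (l ∨ (j ∨ j)), opp(c))) ∨ d(l ∨ c ∨ l ∨ c, g(c, j, j)), d(g(opp(d(j, c)), g(g((opp(c) ∨ c) ∨ c, j, j), g(l, c, j), (opp(c) ∨ c ∨ c) ∨ j), l), l)) ∨ c
  Push opp inside:  distribute opp over ∨ and collapse double opp
  Collect terms:  h(c ∨ opp(d(c, c)) ∨ opp(d(j, c)) ∨ opp(d(l, l)) ∨ opp(h(c, l, c)) ∨ opp(h(l, c, c)), c ∨ c ∨ d(c ∨ c ∨ h(c, c, c) ∨ j ∨ j ∨ l, d(j ∨ j ∨ l ∨ l, opp(c))) ∨ d(c ∨ c ∨ l ∨ l, g(c, j, j)) ∨ h(l, j, l) ∨ l, d(g(opp(d(j, c)), g(g(c, j, j), g(l, c, j), c ∨ j), l), l)) ∨ c
  Order the arguments:  c ∨ h(c ∨ opp(d(c, c)) ∨ opp(d(j, c)) ∨ opp(d(l, l)) ∨ opp(h(c, l, c)) ∨ opp(h(l, c, c)), c ∨ c ∨ d(c ∨ c ∨ h(c, c, c) ∨ j ∨ j ∨ l, d(j ∨ j ∨ l ∨ l, opp(c))) ∨ d(c ∨ c ∨ l ∨ l, g(c, j, j)) ∨ h(l, j, l) ∨ l, d(g(opp(d(j, c)), g(g(c, j, j), g(l, c, j), c ∨ j), l), l))
  Put back:  g(c ∨ h(c ∨ opp(d(c, c)) ∨ opp(d(j, c)) ∨ opp(d(l, l)) ∨ opp(h(c, l, c)) ∨ opp(h(l, c, c)), c ∨ c ∨ d(c ∨ c ∨ h(c, c, c) ∨ j ∨ j ∨ l, d(j ∨ j ∨ l ∨ l, opp(c))) ∨ d(c ∨ c ∨ l ∨ l, g(c, j, j)) ∨ h(l, j, l) ∨ l, d(g(opp(d(j, c)), g(g(c, j, j), g(l, c, j), c ∨ j), l), l)), c, c)

Answer: yes — both canonical forms are g(c ∨ h(c ∨ opp(d(c, c)) ∨ opp(d(j, c)) ∨ opp(d(l, l)) ∨ opp(h(c, l, c)) ∨ opp(h(l, c, c)), c ∨ c ∨ d(c ∨ c ∨ h(c, c, c) ∨ j ∨ j ∨ l, d(j ∨ j ∨ l ∨ l, opp(c))) ∨ d(c ∨ c ∨ l ∨ l, g(c, j, j)) ∨ h(l, j, l) ∨ l, d(g(opp(d(j, c)), g(g(c, j, j), g(l, c, j), c ∨ j), l), l)), c, c)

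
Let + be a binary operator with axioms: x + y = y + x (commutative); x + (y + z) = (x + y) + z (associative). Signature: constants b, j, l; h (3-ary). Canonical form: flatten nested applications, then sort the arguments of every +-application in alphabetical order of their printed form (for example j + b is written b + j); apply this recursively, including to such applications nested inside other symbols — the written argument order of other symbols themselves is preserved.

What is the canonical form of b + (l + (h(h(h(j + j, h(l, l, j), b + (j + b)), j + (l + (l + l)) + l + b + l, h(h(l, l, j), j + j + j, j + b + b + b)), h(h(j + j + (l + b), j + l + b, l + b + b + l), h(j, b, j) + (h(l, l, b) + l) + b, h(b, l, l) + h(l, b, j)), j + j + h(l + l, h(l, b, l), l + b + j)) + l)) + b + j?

Answer: b + b + h(h(h(j + j, h(l, l, j), b + b + j), b + j + l + l + l + l + l, h(h(l, l, j), j + j + j, b + b + b + j)), h(h(b + j + j + l, b + j + l, b + b + l + l), b + h(j, b, j) + h(l, l, b) + l, h(b, l, l) + h(l, b, j)), h(l + l, h(l, b, l), b + j + l) + j + j) + j + l + l

Derivation:
Un-nest:  b + l + h(h(h(j + j, h(l, l, j), b + (j + b)), j + (l + (l + l)) + l + b + l, h(h(l, l, j), j + j + j, j + b + b + b)), h(h(j + j + (l + b), j + l + b, l + b + b + l), h(j, b, j) + (h(l, l, b) + l) + b, h(b, l, l) + h(l, b, j)), j + j + h(l + l, h(l, b, l), l + b + j)) + l + b + j
Inside:  h(h(h(j + j, h(l, l, j), b + (j + b)), j + (l + (l + l)) + l + b + l, h(h(l, l, j), j + j + j, j + b + b + b)), h(h(j + j + (l + b), j + l + b, l + b + b + l), h(j, b, j) + (h(l, l, b) + l) + b, h(b, l, l) + h(l, b, j)), j + j + h(l + l, h(l, b, l), l + b + j))  →  h(h(h(j + j, h(l, l, j), b + b + j), b + j + l + l + l + l + l, h(h(l, l, j), j + j + j, b + b + b + j)), h(h(b + j + j + l, b + j + l, b + b + l + l), b + h(j, b, j) + h(l, l, b) + l, h(b, l, l) + h(l, b, j)), h(l + l, h(l, b, l), b + j + l) + j + j)
Order the arguments:  b + b + h(h(h(j + j, h(l, l, j), b + b + j), b + j + l + l + l + l + l, h(h(l, l, j), j + j + j, b + b + b + j)), h(h(b + j + j + l, b + j + l, b + b + l + l), b + h(j, b, j) + h(l, l, b) + l, h(b, l, l) + h(l, b, j)), h(l + l, h(l, b, l), b + j + l) + j + j) + j + l + l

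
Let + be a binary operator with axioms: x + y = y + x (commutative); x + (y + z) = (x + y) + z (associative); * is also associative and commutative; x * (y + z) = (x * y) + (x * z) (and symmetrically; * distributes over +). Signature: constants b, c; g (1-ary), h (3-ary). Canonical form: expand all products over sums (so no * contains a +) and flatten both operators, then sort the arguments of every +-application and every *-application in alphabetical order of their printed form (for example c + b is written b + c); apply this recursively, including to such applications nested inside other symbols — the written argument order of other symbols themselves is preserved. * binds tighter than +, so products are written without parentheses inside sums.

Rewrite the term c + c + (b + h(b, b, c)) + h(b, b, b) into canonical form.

Flatten:  c + c + b + h(b, b, c) + h(b, b, b)
Sort arguments:  b + c + c + h(b, b, b) + h(b, b, c)

Answer: b + c + c + h(b, b, b) + h(b, b, c)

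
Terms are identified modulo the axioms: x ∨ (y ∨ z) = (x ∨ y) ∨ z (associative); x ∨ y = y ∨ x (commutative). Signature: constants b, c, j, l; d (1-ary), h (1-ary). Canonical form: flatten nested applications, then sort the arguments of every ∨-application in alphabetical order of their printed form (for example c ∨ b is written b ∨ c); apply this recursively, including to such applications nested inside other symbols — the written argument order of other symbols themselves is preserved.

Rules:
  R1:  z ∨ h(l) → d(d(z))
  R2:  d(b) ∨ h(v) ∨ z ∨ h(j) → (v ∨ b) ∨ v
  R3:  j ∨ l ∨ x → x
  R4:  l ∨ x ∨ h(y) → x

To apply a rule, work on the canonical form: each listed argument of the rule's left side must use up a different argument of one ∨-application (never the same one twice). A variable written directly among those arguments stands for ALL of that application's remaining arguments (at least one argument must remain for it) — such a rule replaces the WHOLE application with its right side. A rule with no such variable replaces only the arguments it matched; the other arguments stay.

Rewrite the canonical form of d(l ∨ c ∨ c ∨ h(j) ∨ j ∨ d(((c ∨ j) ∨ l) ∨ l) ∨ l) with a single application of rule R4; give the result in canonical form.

Canonical form:  d(c ∨ c ∨ d(c ∨ j ∨ l ∨ l) ∨ h(j) ∨ j ∨ l ∨ l)
R4 matches:  uses h(j), l;  x := c ∨ c ∨ d(c ∨ j ∨ l ∨ l) ∨ j ∨ l, y := j
The variable takes the whole remainder — replace the entire application.
Giving:  d(c ∨ c ∨ d(c ∨ j ∨ l ∨ l) ∨ j ∨ l)

Answer: d(c ∨ c ∨ d(c ∨ j ∨ l ∨ l) ∨ j ∨ l)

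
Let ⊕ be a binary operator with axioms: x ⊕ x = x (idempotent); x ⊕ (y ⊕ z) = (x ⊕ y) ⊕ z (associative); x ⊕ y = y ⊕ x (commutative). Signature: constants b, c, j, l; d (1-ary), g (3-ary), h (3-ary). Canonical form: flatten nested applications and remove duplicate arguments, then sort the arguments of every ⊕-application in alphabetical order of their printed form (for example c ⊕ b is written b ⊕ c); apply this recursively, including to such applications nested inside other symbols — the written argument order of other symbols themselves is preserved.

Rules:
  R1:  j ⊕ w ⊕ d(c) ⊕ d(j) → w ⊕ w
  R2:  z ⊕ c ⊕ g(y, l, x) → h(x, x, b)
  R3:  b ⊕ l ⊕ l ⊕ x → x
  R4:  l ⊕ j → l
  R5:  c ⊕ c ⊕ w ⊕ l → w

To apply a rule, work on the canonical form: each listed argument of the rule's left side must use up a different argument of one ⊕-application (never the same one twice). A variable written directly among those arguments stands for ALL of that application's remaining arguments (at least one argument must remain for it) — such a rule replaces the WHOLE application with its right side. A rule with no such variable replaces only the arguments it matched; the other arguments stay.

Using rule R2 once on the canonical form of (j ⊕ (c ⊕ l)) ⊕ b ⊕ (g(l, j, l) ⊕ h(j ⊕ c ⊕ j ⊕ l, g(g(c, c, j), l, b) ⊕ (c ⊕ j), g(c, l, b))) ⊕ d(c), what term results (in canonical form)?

Answer: b ⊕ c ⊕ d(c) ⊕ g(l, j, l) ⊕ h(c ⊕ j ⊕ l, h(b, b, b), g(c, l, b)) ⊕ j ⊕ l

Derivation:
Canonical form:  b ⊕ c ⊕ d(c) ⊕ g(l, j, l) ⊕ h(c ⊕ j ⊕ l, c ⊕ g(g(c, c, j), l, b) ⊕ j, g(c, l, b)) ⊕ j ⊕ l
R2 matches:  uses c, g(g(c, c, j), l, b);  x := b, y := g(c, c, j), z := j
Every leftover argument binds to the variable; the entire application is replaced.
Giving:  b ⊕ c ⊕ d(c) ⊕ g(l, j, l) ⊕ h(c ⊕ j ⊕ l, h(b, b, b), g(c, l, b)) ⊕ j ⊕ l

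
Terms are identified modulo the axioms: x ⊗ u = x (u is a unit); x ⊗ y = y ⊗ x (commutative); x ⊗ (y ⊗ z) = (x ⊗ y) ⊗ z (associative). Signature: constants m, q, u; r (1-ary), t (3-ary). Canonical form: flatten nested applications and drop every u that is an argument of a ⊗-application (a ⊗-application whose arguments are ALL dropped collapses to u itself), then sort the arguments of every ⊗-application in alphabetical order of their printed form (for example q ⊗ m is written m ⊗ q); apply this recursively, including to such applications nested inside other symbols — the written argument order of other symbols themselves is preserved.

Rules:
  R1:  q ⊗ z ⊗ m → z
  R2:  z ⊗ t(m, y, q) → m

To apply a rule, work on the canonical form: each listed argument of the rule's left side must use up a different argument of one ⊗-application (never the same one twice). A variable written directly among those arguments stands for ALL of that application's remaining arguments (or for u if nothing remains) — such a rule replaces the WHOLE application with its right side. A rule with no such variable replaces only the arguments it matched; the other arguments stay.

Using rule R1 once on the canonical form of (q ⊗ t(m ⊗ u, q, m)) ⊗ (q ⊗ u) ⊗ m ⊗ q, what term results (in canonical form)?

Canonical form:  m ⊗ q ⊗ q ⊗ q ⊗ t(m, q, m)
Match R1:  consume m, q;  z := q ⊗ q ⊗ t(m, q, m)
The variable takes the whole remainder — replace the entire application.
New term:  q ⊗ q ⊗ t(m, q, m)

Answer: q ⊗ q ⊗ t(m, q, m)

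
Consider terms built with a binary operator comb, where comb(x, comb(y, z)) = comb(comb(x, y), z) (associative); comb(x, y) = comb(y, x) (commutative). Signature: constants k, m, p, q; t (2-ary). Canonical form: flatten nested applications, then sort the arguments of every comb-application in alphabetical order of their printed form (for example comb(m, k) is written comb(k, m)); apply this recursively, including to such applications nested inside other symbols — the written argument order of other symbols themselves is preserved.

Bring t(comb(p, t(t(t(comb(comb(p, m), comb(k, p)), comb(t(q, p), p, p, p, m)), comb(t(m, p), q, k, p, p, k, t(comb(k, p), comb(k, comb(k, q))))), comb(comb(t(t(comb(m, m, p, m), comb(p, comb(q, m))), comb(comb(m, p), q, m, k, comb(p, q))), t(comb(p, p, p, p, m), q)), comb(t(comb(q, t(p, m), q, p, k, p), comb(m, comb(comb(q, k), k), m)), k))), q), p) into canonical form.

Focus inside:  comb(p, t(t(t(comb(comb(p, m), comb(k, p)), comb(t(q, p), p, p, p, m)), comb(t(m, p), q, k, p, p, k, t(comb(k, p), comb(k, comb(k, q))))), comb(comb(t(t(comb(m, m, p, m), comb(p, comb(q, m))), comb(comb(m, p), q, m, k, comb(p, q))), t(comb(p, p, p, p, m), q)), comb(t(comb(q, t(p, m), q, p, k, p), comb(m, comb(comb(q, k), k), m)), k))), q)
Canonicalize subterm:  t(t(t(comb(comb(p, m), comb(k, p)), comb(t(q, p), p, p, p, m)), comb(t(m, p), q, k, p, p, k, t(comb(k, p), comb(k, comb(k, q))))), comb(comb(t(t(comb(m, m, p, m), comb(p, comb(q, m))), comb(comb(m, p), q, m, k, comb(p, q))), t(comb(p, p, p, p, m), q)), comb(t(comb(q, t(p, m), q, p, k, p), comb(m, comb(comb(q, k), k), m)), k)))  →  t(t(t(comb(k, m, p, p), comb(m, p, p, p, t(q, p))), comb(k, k, p, p, q, t(comb(k, p), comb(k, k, q)), t(m, p))), comb(k, t(comb(k, p, p, q, q, t(p, m)), comb(k, k, m, m, q)), t(comb(m, p, p, p, p), q), t(t(comb(m, m, m, p), comb(m, p, q)), comb(k, m, m, p, p, q, q))))
Order the arguments:  comb(p, q, t(t(t(comb(k, m, p, p), comb(m, p, p, p, t(q, p))), comb(k, k, p, p, q, t(comb(k, p), comb(k, k, q)), t(m, p))), comb(k, t(comb(k, p, p, q, q, t(p, m)), comb(k, k, m, m, q)), t(comb(m, p, p, p, p), q), t(t(comb(m, m, m, p), comb(m, p, q)), comb(k, m, m, p, p, q, q)))))
Put back:  t(comb(p, q, t(t(t(comb(k, m, p, p), comb(m, p, p, p, t(q, p))), comb(k, k, p, p, q, t(comb(k, p), comb(k, k, q)), t(m, p))), comb(k, t(comb(k, p, p, q, q, t(p, m)), comb(k, k, m, m, q)), t(comb(m, p, p, p, p), q), t(t(comb(m, m, m, p), comb(m, p, q)), comb(k, m, m, p, p, q, q))))), p)

Answer: t(comb(p, q, t(t(t(comb(k, m, p, p), comb(m, p, p, p, t(q, p))), comb(k, k, p, p, q, t(comb(k, p), comb(k, k, q)), t(m, p))), comb(k, t(comb(k, p, p, q, q, t(p, m)), comb(k, k, m, m, q)), t(comb(m, p, p, p, p), q), t(t(comb(m, m, m, p), comb(m, p, q)), comb(k, m, m, p, p, q, q))))), p)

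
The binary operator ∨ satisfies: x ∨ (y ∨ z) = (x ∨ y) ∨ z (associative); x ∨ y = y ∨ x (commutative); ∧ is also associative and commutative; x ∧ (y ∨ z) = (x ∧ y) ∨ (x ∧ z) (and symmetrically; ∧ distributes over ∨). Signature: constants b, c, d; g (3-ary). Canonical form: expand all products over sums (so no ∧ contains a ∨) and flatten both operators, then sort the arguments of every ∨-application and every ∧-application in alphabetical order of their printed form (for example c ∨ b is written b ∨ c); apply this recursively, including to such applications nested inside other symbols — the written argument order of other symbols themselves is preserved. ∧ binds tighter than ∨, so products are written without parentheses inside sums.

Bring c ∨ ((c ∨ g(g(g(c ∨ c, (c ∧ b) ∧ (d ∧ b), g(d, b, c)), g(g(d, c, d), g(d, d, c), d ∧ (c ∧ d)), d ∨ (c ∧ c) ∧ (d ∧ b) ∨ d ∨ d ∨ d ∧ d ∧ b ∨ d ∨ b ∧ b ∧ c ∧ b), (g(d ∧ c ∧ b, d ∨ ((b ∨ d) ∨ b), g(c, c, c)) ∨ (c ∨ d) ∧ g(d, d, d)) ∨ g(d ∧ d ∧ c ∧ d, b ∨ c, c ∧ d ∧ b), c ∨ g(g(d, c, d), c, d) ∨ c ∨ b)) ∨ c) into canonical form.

Expand:  c ∨ c ∨ g(g(g(c ∨ c, b ∧ b ∧ c ∧ d, g(d, b, c)), g(g(d, c, d), g(d, d, c), c ∧ d ∧ d), b ∧ b ∧ b ∧ c ∨ b ∧ c ∧ c ∧ d ∨ b ∧ d ∧ d ∨ d ∨ d ∨ d ∨ d), c ∧ g(d, d, d) ∨ d ∧ g(d, d, d) ∨ g(b ∧ c ∧ d, b ∨ b ∨ d ∨ d, g(c, c, c)) ∨ g(c ∧ d ∧ d ∧ d, b ∨ c, b ∧ c ∧ d), b ∨ c ∨ c ∨ g(g(d, c, d), c, d)) ∨ c
Sort arguments:  c ∨ c ∨ c ∨ g(g(g(c ∨ c, b ∧ b ∧ c ∧ d, g(d, b, c)), g(g(d, c, d), g(d, d, c), c ∧ d ∧ d), b ∧ b ∧ b ∧ c ∨ b ∧ c ∧ c ∧ d ∨ b ∧ d ∧ d ∨ d ∨ d ∨ d ∨ d), c ∧ g(d, d, d) ∨ d ∧ g(d, d, d) ∨ g(b ∧ c ∧ d, b ∨ b ∨ d ∨ d, g(c, c, c)) ∨ g(c ∧ d ∧ d ∧ d, b ∨ c, b ∧ c ∧ d), b ∨ c ∨ c ∨ g(g(d, c, d), c, d))

Answer: c ∨ c ∨ c ∨ g(g(g(c ∨ c, b ∧ b ∧ c ∧ d, g(d, b, c)), g(g(d, c, d), g(d, d, c), c ∧ d ∧ d), b ∧ b ∧ b ∧ c ∨ b ∧ c ∧ c ∧ d ∨ b ∧ d ∧ d ∨ d ∨ d ∨ d ∨ d), c ∧ g(d, d, d) ∨ d ∧ g(d, d, d) ∨ g(b ∧ c ∧ d, b ∨ b ∨ d ∨ d, g(c, c, c)) ∨ g(c ∧ d ∧ d ∧ d, b ∨ c, b ∧ c ∧ d), b ∨ c ∨ c ∨ g(g(d, c, d), c, d))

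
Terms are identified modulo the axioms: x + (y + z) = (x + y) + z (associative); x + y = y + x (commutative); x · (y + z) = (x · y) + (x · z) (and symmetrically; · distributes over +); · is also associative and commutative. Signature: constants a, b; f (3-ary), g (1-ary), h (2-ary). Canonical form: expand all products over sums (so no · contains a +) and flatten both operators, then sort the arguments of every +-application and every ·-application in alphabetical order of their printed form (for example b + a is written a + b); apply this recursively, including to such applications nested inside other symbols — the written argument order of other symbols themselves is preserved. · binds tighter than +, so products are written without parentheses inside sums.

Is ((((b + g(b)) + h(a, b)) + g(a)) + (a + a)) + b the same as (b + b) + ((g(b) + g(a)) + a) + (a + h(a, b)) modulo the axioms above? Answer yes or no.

Left:  ((((b + g(b)) + h(a, b)) + g(a)) + (a + a)) + b
  Merge nested applications:  b + g(b) + h(a, b) + g(a) + a + a + b
  Sort arguments:  a + a + b + b + g(a) + g(b) + h(a, b)
Right:  (b + b) + ((g(b) + g(a)) + a) + (a + h(a, b))
  Un-nest:  b + b + g(b) + g(a) + a + a + h(a, b)
  Order the arguments:  a + a + b + b + g(a) + g(b) + h(a, b)

Answer: yes — both canonical forms are a + a + b + b + g(a) + g(b) + h(a, b)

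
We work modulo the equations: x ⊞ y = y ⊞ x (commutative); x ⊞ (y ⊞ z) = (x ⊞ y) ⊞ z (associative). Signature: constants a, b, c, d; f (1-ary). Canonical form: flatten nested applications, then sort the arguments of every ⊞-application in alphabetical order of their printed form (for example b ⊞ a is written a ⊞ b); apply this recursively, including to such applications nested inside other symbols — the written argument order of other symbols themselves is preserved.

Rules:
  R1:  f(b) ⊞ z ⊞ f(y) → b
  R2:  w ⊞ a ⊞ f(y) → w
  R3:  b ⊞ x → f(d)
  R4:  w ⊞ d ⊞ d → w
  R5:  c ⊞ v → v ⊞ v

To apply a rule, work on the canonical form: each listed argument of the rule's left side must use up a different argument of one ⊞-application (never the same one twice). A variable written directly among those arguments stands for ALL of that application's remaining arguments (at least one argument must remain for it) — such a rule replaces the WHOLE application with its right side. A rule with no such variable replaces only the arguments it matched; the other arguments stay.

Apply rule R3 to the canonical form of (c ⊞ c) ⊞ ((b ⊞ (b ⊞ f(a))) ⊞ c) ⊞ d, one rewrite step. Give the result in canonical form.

Canonical form:  b ⊞ b ⊞ c ⊞ c ⊞ c ⊞ d ⊞ f(a)
Apply R3:  consuming b;  x := b ⊞ c ⊞ c ⊞ c ⊞ d ⊞ f(a)
The variable takes the whole remainder — replace the entire application.
Giving:  f(d)

Answer: f(d)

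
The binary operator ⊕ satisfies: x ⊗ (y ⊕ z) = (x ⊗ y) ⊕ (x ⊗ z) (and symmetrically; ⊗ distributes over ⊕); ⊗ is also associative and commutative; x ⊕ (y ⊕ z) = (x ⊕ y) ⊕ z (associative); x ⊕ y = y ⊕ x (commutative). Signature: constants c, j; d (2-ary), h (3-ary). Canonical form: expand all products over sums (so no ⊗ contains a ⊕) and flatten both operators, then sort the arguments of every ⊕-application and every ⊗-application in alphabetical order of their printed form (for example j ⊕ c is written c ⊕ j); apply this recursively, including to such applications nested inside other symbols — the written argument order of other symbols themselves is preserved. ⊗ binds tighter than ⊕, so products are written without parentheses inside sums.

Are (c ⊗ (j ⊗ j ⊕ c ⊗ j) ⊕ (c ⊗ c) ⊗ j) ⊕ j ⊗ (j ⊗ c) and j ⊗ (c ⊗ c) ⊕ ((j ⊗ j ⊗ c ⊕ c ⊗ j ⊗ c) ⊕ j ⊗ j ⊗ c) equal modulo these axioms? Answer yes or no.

Left:  (c ⊗ (j ⊗ j ⊕ c ⊗ j) ⊕ (c ⊗ c) ⊗ j) ⊕ j ⊗ (j ⊗ c)
  Expand products over sums:  c ⊗ j ⊗ j ⊕ c ⊗ c ⊗ j ⊕ c ⊗ c ⊗ j ⊕ c ⊗ j ⊗ j
  Order the arguments:  c ⊗ c ⊗ j ⊕ c ⊗ c ⊗ j ⊕ c ⊗ j ⊗ j ⊕ c ⊗ j ⊗ j
Right:  j ⊗ (c ⊗ c) ⊕ ((j ⊗ j ⊗ c ⊕ c ⊗ j ⊗ c) ⊕ j ⊗ j ⊗ c)
  Flatten:  c ⊗ c ⊗ j ⊕ c ⊗ j ⊗ j ⊕ c ⊗ c ⊗ j ⊕ c ⊗ j ⊗ j
  Order the arguments:  c ⊗ c ⊗ j ⊕ c ⊗ c ⊗ j ⊕ c ⊗ j ⊗ j ⊕ c ⊗ j ⊗ j

Answer: yes — both canonical forms are c ⊗ c ⊗ j ⊕ c ⊗ c ⊗ j ⊕ c ⊗ j ⊗ j ⊕ c ⊗ j ⊗ j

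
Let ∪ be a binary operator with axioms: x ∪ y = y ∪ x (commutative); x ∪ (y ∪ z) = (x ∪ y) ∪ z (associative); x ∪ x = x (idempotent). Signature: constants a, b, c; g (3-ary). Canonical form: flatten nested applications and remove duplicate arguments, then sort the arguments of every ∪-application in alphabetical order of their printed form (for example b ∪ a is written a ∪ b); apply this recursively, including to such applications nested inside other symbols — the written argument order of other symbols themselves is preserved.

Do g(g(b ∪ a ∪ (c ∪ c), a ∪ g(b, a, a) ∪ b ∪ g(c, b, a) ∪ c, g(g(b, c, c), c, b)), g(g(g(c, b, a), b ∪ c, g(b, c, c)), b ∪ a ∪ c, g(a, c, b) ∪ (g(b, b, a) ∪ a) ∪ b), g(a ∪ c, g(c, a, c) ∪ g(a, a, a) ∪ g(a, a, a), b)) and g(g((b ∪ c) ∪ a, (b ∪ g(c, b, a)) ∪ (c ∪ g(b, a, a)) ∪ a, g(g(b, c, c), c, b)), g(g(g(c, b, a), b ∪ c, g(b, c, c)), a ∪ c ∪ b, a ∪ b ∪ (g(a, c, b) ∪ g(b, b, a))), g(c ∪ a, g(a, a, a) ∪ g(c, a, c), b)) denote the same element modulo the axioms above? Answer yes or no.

Left:  g(g(b ∪ a ∪ (c ∪ c), a ∪ g(b, a, a) ∪ b ∪ g(c, b, a) ∪ c, g(g(b, c, c), c, b)), g(g(g(c, b, a), b ∪ c, g(b, c, c)), b ∪ a ∪ c, g(a, c, b) ∪ (g(b, b, a) ∪ a) ∪ b), g(a ∪ c, g(c, a, c) ∪ g(a, a, a) ∪ g(a, a, a), b))
  Work inside:  g(c, a, c) ∪ g(a, a, a) ∪ g(a, a, a)
  Deduplicate:  drop duplicate g(a, a, a)
  Sort:  g(a, a, a) ∪ g(c, a, c)
  Reassemble:  g(g(a ∪ b ∪ c, a ∪ b ∪ c ∪ g(b, a, a) ∪ g(c, b, a), g(g(b, c, c), c, b)), g(g(g(c, b, a), b ∪ c, g(b, c, c)), a ∪ b ∪ c, a ∪ b ∪ g(a, c, b) ∪ g(b, b, a)), g(a ∪ c, g(a, a, a) ∪ g(c, a, c), b))
Right:  g(g((b ∪ c) ∪ a, (b ∪ g(c, b, a)) ∪ (c ∪ g(b, a, a)) ∪ a, g(g(b, c, c), c, b)), g(g(g(c, b, a), b ∪ c, g(b, c, c)), a ∪ c ∪ b, a ∪ b ∪ (g(a, c, b) ∪ g(b, b, a))), g(c ∪ a, g(a, a, a) ∪ g(c, a, c), b))
  Descend into:  (b ∪ g(c, b, a)) ∪ (c ∪ g(b, a, a)) ∪ a
  Un-nest:  b ∪ g(c, b, a) ∪ c ∪ g(b, a, a) ∪ a
  Sort arguments:  a ∪ b ∪ c ∪ g(b, a, a) ∪ g(c, b, a)
  Rebuild:  g(g(a ∪ b ∪ c, a ∪ b ∪ c ∪ g(b, a, a) ∪ g(c, b, a), g(g(b, c, c), c, b)), g(g(g(c, b, a), b ∪ c, g(b, c, c)), a ∪ b ∪ c, a ∪ b ∪ g(a, c, b) ∪ g(b, b, a)), g(a ∪ c, g(a, a, a) ∪ g(c, a, c), b))

Answer: yes — both canonical forms are g(g(a ∪ b ∪ c, a ∪ b ∪ c ∪ g(b, a, a) ∪ g(c, b, a), g(g(b, c, c), c, b)), g(g(g(c, b, a), b ∪ c, g(b, c, c)), a ∪ b ∪ c, a ∪ b ∪ g(a, c, b) ∪ g(b, b, a)), g(a ∪ c, g(a, a, a) ∪ g(c, a, c), b))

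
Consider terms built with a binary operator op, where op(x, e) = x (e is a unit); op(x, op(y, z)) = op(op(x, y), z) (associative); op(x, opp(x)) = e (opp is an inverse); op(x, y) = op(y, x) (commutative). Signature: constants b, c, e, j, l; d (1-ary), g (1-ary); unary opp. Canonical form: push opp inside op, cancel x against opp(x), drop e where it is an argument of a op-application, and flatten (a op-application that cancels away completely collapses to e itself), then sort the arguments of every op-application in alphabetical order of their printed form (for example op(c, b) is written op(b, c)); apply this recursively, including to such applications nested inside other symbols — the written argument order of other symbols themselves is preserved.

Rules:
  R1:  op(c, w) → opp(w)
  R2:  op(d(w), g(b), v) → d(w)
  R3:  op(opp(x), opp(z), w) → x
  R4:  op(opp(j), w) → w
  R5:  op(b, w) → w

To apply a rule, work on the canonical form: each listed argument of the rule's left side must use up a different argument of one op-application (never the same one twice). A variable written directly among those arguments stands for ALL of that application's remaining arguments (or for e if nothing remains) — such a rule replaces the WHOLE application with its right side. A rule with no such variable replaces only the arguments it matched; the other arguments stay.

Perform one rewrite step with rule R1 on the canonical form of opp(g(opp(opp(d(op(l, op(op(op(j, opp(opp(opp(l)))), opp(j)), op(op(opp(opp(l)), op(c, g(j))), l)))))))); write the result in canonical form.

Canonical form:  opp(g(d(op(c, g(j), l, l))))
R1 matches:  uses c;  w := op(g(j), l, l)
The variable takes the whole remainder — replace the entire application.
New term:  opp(g(d(op(opp(g(j)), opp(l), opp(l)))))

Answer: opp(g(d(op(opp(g(j)), opp(l), opp(l)))))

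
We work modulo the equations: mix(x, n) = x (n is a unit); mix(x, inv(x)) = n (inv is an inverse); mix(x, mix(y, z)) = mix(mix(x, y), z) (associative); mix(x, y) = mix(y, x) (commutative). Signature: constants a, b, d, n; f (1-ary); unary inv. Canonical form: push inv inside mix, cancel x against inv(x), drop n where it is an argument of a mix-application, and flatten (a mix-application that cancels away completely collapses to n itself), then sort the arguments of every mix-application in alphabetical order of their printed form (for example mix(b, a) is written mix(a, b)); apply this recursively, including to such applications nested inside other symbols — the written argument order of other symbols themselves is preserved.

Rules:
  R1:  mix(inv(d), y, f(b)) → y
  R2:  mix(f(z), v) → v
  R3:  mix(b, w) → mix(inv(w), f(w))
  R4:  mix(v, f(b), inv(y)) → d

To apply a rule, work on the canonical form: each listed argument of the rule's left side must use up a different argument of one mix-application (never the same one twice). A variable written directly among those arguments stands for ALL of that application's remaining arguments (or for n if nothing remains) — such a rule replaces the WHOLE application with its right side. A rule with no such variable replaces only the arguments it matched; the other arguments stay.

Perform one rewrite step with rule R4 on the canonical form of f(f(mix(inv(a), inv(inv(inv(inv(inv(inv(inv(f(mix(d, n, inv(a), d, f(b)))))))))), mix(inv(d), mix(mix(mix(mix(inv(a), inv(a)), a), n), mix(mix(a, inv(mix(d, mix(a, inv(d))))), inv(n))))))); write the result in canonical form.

Canonical form:  f(f(mix(inv(a), inv(a), inv(d), inv(f(mix(d, d, f(b), inv(a)))))))
Match R4:  consume f(b), inv(a);  v := mix(d, d), y := a
The extension variable absorbs all remaining arguments, so the whole application is rewritten.
New term:  f(f(mix(inv(a), inv(a), inv(d), inv(f(d)))))

Answer: f(f(mix(inv(a), inv(a), inv(d), inv(f(d)))))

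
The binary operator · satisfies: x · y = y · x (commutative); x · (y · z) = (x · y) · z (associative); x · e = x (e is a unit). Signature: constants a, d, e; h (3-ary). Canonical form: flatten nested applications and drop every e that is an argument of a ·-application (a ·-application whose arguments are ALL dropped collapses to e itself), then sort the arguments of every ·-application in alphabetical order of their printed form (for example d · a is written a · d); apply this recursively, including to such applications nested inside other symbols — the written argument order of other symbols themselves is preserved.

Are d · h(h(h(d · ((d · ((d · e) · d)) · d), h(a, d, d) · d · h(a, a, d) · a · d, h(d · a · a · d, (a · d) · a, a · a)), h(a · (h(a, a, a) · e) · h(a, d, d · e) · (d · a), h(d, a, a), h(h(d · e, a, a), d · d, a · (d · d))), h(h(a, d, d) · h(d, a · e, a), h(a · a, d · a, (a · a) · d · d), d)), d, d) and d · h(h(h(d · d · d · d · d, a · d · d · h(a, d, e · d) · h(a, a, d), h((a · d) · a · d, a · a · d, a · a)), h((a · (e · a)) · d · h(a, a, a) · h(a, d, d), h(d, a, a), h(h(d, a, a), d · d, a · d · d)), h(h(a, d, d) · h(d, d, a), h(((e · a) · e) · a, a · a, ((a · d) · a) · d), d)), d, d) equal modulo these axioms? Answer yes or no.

Left:  d · h(h(h(d · ((d · ((d · e) · d)) · d), h(a, d, d) · d · h(a, a, d) · a · d, h(d · a · a · d, (a · d) · a, a · a)), h(a · (h(a, a, a) · e) · h(a, d, d · e) · (d · a), h(d, a, a), h(h(d · e, a, a), d · d, a · (d · d))), h(h(a, d, d) · h(d, a · e, a), h(a · a, d · a, (a · a) · d · d), d)), d, d)
  Inside:  h(h(h(d · ((d · ((d · e) · d)) · d), h(a, d, d) · d · h(a, a, d) · a · d, h(d · a · a · d, (a · d) · a, a · a)), h(a · (h(a, a, a) · e) · h(a, d, d · e) · (d · a), h(d, a, a), h(h(d · e, a, a), d · d, a · (d · d))), h(h(a, d, d) · h(d, a · e, a), h(a · a, d · a, (a · a) · d · d), d)), d, d)  →  h(h(h(d · d · d · d · d, a · d · d · h(a, a, d) · h(a, d, d), h(a · a · d · d, a · a · d, a · a)), h(a · a · d · h(a, a, a) · h(a, d, d), h(d, a, a), h(h(d, a, a), d · d, a · d · d)), h(h(a, d, d) · h(d, a, a), h(a · a, a · d, a · a · d · d), d)), d, d)
  Sort:  d · h(h(h(d · d · d · d · d, a · d · d · h(a, a, d) · h(a, d, d), h(a · a · d · d, a · a · d, a · a)), h(a · a · d · h(a, a, a) · h(a, d, d), h(d, a, a), h(h(d, a, a), d · d, a · d · d)), h(h(a, d, d) · h(d, a, a), h(a · a, a · d, a · a · d · d), d)), d, d)
Right:  d · h(h(h(d · d · d · d · d, a · d · d · h(a, d, e · d) · h(a, a, d), h((a · d) · a · d, a · a · d, a · a)), h((a · (e · a)) · d · h(a, a, a) · h(a, d, d), h(d, a, a), h(h(d, a, a), d · d, a · d · d)), h(h(a, d, d) · h(d, d, a), h(((e · a) · e) · a, a · a, ((a · d) · a) · d), d)), d, d)
  Simplify inside:  h(h(h(d · d · d · d · d, a · d · d · h(a, d, e · d) · h(a, a, d), h((a · d) · a · d, a · a · d, a · a)), h((a · (e · a)) · d · h(a, a, a) · h(a, d, d), h(d, a, a), h(h(d, a, a), d · d, a · d · d)), h(h(a, d, d) · h(d, d, a), h(((e · a) · e) · a, a · a, ((a · d) · a) · d), d)), d, d)  →  h(h(h(d · d · d · d · d, a · d · d · h(a, a, d) · h(a, d, d), h(a · a · d · d, a · a · d, a · a)), h(a · a · d · h(a, a, a) · h(a, d, d), h(d, a, a), h(h(d, a, a), d · d, a · d · d)), h(h(a, d, d) · h(d, d, a), h(a · a, a · a, a · a · d · d), d)), d, d)
  Sort arguments:  d · h(h(h(d · d · d · d · d, a · d · d · h(a, a, d) · h(a, d, d), h(a · a · d · d, a · a · d, a · a)), h(a · a · d · h(a, a, a) · h(a, d, d), h(d, a, a), h(h(d, a, a), d · d, a · d · d)), h(h(a, d, d) · h(d, d, a), h(a · a, a · a, a · a · d · d), d)), d, d)

Answer: no — d · h(h(h(d · d · d · d · d, a · d · d · h(a, a, d) · h(a, d, d), h(a · a · d · d, a · a · d, a · a)), h(a · a · d · h(a, a, a) · h(a, d, d), h(d, a, a), h(h(d, a, a), d · d, a · d · d)), h(h(a, d, d) · h(d, a, a), h(a · a, a · d, a · a · d · d), d)), d, d) vs d · h(h(h(d · d · d · d · d, a · d · d · h(a, a, d) · h(a, d, d), h(a · a · d · d, a · a · d, a · a)), h(a · a · d · h(a, a, a) · h(a, d, d), h(d, a, a), h(h(d, a, a), d · d, a · d · d)), h(h(a, d, d) · h(d, d, a), h(a · a, a · a, a · a · d · d), d)), d, d)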